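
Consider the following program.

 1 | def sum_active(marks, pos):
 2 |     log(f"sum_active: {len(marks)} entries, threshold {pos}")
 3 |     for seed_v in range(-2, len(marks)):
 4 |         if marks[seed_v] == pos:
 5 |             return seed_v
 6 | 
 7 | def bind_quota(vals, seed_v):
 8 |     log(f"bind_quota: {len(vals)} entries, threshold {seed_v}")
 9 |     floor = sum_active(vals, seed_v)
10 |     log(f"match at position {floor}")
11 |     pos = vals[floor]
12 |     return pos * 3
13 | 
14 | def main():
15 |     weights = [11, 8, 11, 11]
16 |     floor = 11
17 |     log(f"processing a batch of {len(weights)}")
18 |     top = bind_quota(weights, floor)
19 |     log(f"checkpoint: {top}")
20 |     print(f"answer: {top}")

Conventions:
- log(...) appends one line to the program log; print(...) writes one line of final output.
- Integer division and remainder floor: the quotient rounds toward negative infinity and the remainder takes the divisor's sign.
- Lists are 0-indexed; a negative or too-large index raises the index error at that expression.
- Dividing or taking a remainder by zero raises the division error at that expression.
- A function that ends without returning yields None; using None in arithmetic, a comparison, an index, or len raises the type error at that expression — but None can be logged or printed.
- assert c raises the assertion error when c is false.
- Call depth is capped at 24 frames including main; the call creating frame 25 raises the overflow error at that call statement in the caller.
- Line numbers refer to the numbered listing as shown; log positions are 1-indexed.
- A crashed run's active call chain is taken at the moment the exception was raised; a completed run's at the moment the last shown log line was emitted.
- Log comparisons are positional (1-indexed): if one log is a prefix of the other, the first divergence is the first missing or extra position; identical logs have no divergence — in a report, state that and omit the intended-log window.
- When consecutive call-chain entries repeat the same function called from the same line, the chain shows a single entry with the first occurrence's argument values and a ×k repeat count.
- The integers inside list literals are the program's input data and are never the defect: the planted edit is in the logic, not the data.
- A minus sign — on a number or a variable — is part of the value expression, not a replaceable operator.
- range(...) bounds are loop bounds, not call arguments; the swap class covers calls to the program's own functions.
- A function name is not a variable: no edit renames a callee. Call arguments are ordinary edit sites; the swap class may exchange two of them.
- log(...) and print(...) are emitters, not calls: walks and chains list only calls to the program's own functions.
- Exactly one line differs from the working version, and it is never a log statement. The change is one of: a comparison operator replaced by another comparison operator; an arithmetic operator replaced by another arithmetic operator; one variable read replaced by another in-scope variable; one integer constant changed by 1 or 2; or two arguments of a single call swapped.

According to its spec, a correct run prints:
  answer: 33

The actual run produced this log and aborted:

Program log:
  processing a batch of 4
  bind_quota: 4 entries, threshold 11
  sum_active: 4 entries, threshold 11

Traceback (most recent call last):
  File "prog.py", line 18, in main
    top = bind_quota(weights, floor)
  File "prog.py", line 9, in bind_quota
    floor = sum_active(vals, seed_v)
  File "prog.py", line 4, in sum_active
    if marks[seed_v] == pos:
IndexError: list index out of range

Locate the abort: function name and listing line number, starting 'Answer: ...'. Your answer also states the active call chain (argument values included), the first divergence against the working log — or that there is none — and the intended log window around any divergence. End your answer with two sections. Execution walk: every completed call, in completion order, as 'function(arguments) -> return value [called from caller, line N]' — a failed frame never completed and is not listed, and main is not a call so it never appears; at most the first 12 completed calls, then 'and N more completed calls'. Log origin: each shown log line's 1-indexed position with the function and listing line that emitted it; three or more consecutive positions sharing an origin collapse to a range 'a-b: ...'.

Answer: the error was raised in sum_active, line 4.
Key fact: Only 3 log lines were emitted before the run died; the intended continuation was 'match at position 0'.
Call chain: main -> bind_quota([11, 8, 11, 11], 11) (called at line 18) -> sum_active([11, 8, 11, 11], 11) (called at line 9).
First divergence: position 4; the shown log stops at 3 lines while the working version next logs 'match at position 0'.
Intended log window:
  2: bind_quota: 4 entries, threshold 11
  3: sum_active: 4 entries, threshold 11
  4: match at position 0
  5: checkpoint: 33
Execution walk:
  (no call completed)
Origin of each log line:
  1 — main, line 17
  2 — bind_quota, line 8
  3 — sum_active, line 2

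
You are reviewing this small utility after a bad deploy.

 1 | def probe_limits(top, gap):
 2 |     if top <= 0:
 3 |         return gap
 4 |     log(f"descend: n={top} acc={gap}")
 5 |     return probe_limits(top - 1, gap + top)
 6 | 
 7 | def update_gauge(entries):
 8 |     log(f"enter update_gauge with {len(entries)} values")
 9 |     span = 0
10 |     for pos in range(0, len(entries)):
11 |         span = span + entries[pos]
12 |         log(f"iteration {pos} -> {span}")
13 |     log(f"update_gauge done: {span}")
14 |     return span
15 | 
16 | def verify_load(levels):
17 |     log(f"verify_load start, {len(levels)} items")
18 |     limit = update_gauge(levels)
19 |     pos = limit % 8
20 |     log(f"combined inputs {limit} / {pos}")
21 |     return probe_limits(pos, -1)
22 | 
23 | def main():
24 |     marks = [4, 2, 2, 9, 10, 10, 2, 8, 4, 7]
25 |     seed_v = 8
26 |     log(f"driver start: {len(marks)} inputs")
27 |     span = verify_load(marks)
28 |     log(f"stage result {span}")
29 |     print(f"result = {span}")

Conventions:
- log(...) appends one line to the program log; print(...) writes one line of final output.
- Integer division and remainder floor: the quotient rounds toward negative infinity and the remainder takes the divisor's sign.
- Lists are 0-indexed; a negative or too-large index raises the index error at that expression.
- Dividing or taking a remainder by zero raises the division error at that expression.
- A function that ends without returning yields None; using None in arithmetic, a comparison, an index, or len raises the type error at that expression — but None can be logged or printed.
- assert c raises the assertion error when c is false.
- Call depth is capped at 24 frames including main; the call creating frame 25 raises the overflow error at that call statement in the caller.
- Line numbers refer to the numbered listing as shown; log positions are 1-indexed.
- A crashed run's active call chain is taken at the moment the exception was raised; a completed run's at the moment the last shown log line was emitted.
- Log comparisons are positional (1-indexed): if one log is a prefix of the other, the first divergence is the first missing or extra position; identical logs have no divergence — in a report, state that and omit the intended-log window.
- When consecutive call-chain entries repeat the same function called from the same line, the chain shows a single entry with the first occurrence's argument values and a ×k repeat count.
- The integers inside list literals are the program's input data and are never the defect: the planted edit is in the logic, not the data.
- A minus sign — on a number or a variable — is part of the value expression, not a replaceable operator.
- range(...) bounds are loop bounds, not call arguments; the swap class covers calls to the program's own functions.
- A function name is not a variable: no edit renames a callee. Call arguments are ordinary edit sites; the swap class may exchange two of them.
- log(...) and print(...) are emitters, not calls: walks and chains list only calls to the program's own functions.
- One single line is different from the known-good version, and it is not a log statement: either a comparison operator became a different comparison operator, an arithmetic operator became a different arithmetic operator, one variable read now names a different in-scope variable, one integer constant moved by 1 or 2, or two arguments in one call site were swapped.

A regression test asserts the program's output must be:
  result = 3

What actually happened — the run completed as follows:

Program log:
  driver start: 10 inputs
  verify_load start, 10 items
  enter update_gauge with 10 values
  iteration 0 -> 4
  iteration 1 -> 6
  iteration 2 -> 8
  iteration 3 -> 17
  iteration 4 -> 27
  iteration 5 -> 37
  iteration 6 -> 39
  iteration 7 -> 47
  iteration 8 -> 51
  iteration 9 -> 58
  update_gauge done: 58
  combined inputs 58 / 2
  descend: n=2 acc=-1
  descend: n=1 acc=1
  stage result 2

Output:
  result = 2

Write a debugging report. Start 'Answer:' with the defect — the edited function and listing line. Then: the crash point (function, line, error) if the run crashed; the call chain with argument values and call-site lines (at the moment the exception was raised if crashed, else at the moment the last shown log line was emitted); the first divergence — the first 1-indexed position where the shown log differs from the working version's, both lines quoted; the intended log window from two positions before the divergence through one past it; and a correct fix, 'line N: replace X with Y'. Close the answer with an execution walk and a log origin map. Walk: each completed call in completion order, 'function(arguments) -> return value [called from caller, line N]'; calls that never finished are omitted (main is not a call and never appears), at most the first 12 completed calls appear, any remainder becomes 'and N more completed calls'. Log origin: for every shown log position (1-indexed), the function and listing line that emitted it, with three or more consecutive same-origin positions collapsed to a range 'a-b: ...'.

Answer: the defect is in verify_load at line 21.
Key fact: Position 16 is the first bad log line: 'descend: n=2 acc=-1' should read 'descend: n=2 acc=0'.
Call chain: main.
First divergence: position 16 — the shown line 'descend: n=2 acc=-1' should read 'descend: n=2 acc=0'.
Intended log window:
  14: update_gauge done: 58
  15: combined inputs 58 / 2
  16: descend: n=2 acc=0
  17: descend: n=1 acc=2
Execution walk:
  update_gauge([4, 2, 2, 9, 10, 10, 2, 8, 4, 7]) -> 58  [called from verify_load, line 18]
  probe_limits(0, 2) -> 2  [called from probe_limits, line 5]
  probe_limits(1, 1) -> 2  [called from probe_limits, line 5]
  probe_limits(2, -1) -> 2  [called from verify_load, line 21]
  verify_load([4, 2, 2, 9, 10, 10, 2, 8, 4, 7]) -> 2  [called from main, line 27]
Log origins:
  1: from main, line 26
  2: from verify_load, line 17
  3: from update_gauge, line 8
  4-13: from update_gauge, line 12
  14: from update_gauge, line 13
  15: from verify_load, line 20
  16: from probe_limits, line 4
  17: from probe_limits, line 4
  18: from main, line 28
A correct fix: line 21: replace `-1` with `0`.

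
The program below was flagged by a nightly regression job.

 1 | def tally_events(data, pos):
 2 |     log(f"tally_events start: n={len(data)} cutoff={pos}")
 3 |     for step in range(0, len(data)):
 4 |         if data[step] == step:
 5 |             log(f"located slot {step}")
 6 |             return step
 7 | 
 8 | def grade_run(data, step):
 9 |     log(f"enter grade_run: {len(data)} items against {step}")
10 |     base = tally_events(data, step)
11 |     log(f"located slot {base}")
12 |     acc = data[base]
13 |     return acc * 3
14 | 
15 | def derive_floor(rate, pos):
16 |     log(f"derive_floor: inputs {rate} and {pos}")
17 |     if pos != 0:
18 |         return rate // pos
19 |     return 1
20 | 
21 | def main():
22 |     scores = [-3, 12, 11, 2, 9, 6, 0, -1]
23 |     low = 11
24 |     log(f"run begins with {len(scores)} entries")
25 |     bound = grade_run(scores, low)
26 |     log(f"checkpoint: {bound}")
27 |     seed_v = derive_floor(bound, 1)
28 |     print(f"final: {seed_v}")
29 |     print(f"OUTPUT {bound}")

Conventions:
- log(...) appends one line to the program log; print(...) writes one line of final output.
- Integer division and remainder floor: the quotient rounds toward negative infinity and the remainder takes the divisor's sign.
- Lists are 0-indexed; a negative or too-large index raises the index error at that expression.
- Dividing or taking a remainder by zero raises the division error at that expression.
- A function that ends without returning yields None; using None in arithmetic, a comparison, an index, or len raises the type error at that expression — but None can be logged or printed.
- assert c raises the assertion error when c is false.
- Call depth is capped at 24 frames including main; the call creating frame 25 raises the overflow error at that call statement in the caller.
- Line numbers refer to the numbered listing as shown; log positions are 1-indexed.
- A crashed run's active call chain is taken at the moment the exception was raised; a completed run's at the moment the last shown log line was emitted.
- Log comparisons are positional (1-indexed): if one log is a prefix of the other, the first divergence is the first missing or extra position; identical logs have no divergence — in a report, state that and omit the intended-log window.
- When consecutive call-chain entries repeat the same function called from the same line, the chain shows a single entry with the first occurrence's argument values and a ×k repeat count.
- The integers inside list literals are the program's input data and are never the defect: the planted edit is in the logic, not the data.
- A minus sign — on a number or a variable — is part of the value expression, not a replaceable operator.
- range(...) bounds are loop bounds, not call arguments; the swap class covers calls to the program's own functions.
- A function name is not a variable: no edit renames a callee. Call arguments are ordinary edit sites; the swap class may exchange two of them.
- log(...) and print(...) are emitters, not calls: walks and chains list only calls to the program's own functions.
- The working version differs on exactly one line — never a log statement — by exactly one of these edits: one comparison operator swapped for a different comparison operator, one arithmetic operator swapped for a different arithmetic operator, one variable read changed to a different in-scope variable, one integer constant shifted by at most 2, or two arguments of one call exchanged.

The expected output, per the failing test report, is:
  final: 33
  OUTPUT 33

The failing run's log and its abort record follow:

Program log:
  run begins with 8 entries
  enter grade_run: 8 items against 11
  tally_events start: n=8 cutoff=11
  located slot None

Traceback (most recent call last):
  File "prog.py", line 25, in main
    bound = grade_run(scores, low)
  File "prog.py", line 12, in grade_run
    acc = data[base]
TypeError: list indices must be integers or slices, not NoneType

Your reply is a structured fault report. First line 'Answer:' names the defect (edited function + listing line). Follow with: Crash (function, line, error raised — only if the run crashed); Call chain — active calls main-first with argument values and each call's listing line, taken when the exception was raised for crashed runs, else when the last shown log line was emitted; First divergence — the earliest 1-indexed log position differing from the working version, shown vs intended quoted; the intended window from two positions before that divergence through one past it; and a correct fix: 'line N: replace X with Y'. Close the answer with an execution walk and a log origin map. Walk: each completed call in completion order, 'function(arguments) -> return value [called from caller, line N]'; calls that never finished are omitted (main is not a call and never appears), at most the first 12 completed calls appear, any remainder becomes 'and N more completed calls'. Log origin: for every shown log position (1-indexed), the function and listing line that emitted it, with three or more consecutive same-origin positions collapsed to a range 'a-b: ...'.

Answer: the defect is in tally_events at line 4.
Core observation: At log position 4 the runs split — shown 'located slot None', but the working version logs 'located slot 2'.
Crash: grade_run, line 12, TypeError.
Call chain: main -> grade_run([-3, 12, 11, 2, 9, 6, 0, -1], 11) (called at line 25).
First divergence: position 4; shown 'located slot None' vs intended 'located slot 2'.
Intended log window:
  2: enter grade_run: 8 items against 11
  3: tally_events start: n=8 cutoff=11
  4: located slot 2
  5: located slot 2
Execution walk:
  tally_events([-3, 12, 11, 2, 9, 6, 0, -1], 11) -> None  [called from grade_run, line 10]
Log origins:
  1: from main, line 24
  2: from grade_run, line 9
  3: from tally_events, line 2
  4: from grade_run, line 11
A correct fix: line 4: replace `data[step] == step` with `data[step] == pos`.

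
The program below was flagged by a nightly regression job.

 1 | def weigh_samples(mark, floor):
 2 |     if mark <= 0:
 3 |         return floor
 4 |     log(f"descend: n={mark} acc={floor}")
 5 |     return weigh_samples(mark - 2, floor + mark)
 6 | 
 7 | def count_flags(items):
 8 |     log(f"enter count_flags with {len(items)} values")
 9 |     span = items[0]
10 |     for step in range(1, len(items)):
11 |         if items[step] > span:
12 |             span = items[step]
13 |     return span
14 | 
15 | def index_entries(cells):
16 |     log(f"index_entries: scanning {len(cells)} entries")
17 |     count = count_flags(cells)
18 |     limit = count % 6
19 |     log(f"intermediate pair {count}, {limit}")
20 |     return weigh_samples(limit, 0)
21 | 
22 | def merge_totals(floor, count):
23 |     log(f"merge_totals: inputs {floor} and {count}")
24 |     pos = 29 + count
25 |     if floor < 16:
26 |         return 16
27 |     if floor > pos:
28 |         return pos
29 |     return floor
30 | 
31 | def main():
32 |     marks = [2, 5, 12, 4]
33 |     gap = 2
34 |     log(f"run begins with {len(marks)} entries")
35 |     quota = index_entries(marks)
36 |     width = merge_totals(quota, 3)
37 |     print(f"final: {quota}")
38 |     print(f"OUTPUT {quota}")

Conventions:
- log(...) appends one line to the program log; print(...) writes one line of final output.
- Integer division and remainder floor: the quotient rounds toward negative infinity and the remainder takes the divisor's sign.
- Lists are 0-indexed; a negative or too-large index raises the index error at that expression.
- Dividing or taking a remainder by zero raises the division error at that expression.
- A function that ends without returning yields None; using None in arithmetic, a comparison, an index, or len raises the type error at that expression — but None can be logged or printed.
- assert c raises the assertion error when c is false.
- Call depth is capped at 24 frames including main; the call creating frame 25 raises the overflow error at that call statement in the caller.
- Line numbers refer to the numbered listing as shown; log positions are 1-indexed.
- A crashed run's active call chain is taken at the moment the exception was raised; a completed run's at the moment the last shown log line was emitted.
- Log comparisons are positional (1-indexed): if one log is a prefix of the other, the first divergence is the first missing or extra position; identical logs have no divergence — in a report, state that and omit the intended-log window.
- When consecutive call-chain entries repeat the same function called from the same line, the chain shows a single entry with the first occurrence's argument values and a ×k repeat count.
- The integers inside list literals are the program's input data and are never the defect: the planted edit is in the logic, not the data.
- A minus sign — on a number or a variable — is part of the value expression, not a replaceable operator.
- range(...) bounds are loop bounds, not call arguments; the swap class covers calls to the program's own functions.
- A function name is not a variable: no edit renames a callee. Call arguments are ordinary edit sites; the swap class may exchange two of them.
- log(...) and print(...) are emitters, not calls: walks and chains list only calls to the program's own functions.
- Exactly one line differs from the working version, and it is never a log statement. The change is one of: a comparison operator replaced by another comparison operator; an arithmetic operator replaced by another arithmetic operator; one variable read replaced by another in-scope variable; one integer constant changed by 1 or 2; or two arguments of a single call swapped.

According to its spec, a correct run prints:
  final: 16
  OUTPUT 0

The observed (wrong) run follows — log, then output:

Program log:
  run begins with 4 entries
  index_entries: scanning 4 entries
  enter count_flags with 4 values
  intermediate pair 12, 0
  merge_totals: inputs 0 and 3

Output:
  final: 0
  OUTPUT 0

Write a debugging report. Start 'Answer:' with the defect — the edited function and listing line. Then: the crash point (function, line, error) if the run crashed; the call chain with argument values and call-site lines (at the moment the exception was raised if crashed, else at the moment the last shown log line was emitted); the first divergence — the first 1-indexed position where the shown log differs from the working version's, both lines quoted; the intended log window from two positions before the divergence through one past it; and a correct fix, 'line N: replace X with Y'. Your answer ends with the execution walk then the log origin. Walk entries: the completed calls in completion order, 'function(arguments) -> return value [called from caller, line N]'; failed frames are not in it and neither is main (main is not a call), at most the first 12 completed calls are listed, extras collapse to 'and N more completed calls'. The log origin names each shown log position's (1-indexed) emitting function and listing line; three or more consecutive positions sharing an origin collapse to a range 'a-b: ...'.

Answer: the defect is in main at line 37.
Key observation: Log streams are identical — the defect surfaces only in the printed output.
Call chain: main -> merge_totals(0, 3) (called at line 36).
First divergence: none; the two logs match at every position.
Execution walk:
  count_flags([2, 5, 12, 4]) -> 12  [called from index_entries, line 17]
  weigh_samples(0, 0) -> 0  [called from index_entries, line 20]
  index_entries([2, 5, 12, 4]) -> 0  [called from main, line 35]
  merge_totals(0, 3) -> 16  [called from main, line 36]
Origin of each log line:
  1: emitted by main (line 34)
  2: emitted by index_entries (line 16)
  3: emitted by count_flags (line 8)
  4: emitted by index_entries (line 19)
  5: emitted by merge_totals (line 23)
A correct fix: line 37: replace `quota` with `width`.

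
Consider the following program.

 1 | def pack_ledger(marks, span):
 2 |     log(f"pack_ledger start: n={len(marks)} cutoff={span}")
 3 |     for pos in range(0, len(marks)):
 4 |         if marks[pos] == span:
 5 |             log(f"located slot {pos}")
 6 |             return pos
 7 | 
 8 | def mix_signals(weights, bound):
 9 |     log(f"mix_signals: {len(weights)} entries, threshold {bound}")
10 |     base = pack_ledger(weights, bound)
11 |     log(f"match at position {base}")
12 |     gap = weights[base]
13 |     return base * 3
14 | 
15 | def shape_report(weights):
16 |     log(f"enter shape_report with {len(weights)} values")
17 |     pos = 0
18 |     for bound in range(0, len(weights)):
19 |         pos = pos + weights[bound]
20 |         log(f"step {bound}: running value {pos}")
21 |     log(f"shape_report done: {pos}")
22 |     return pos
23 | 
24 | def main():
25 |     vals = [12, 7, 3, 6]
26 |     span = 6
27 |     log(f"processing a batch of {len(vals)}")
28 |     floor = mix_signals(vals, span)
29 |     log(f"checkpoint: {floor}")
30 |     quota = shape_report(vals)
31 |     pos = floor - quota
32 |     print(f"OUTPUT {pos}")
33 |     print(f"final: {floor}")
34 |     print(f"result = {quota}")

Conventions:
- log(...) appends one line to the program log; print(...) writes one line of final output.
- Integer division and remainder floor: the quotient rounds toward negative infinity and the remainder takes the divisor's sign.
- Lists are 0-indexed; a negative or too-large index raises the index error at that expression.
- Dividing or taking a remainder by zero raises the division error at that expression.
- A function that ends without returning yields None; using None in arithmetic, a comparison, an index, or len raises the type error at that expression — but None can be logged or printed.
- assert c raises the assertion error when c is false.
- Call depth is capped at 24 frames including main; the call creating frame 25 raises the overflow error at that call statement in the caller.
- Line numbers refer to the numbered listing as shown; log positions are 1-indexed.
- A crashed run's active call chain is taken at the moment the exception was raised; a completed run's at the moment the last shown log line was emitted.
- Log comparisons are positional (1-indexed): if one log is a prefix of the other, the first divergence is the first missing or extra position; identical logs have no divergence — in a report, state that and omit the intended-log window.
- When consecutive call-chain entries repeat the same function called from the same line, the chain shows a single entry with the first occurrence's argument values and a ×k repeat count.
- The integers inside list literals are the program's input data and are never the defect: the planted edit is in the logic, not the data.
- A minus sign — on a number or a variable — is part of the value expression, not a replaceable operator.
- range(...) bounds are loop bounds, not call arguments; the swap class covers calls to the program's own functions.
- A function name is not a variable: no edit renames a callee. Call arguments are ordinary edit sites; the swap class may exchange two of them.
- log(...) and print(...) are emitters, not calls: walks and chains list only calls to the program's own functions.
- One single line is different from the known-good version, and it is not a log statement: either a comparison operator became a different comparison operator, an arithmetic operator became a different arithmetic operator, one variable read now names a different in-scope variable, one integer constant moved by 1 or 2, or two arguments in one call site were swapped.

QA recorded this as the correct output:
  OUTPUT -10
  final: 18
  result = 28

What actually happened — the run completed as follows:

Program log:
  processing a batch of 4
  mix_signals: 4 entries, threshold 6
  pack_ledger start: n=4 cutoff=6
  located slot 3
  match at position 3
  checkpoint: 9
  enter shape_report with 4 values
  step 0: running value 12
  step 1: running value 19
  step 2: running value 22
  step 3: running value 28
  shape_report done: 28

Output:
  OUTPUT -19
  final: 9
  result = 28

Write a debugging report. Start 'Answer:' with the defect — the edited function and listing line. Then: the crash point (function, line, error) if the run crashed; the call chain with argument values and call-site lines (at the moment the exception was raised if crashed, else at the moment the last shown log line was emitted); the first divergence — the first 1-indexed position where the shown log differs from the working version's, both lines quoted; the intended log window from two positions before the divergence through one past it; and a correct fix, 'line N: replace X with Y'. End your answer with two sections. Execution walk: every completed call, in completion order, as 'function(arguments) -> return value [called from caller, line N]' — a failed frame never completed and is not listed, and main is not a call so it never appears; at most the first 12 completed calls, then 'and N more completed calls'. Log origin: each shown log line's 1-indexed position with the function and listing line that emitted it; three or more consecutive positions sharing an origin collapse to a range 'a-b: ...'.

Answer: the defect is in mix_signals at line 13.
The tell: The earliest visible damage is log position 6 — 'checkpoint: 9' rather than the intended 'checkpoint: 18'.
Call chain: main -> shape_report([12, 7, 3, 6]) (called at line 30).
First divergence: position 6 — the shown line 'checkpoint: 9' should read 'checkpoint: 18'.
Intended log window:
  4: located slot 3
  5: match at position 3
  6: checkpoint: 18
  7: enter shape_report with 4 values
Execution walk:
  pack_ledger([12, 7, 3, 6], 6) -> 3  [called from mix_signals, line 10]
  mix_signals([12, 7, 3, 6], 6) -> 9  [called from main, line 28]
  shape_report([12, 7, 3, 6]) -> 28  [called from main, line 30]
Log origin:
  1: from main, line 27
  2: from mix_signals, line 9
  3: from pack_ledger, line 2
  4: from pack_ledger, line 5
  5: from mix_signals, line 11
  6: from main, line 29
  7: from shape_report, line 16
  8-11: from shape_report, line 20
  12: from shape_report, line 21
A correct fix: line 13: replace `base` with `gap`.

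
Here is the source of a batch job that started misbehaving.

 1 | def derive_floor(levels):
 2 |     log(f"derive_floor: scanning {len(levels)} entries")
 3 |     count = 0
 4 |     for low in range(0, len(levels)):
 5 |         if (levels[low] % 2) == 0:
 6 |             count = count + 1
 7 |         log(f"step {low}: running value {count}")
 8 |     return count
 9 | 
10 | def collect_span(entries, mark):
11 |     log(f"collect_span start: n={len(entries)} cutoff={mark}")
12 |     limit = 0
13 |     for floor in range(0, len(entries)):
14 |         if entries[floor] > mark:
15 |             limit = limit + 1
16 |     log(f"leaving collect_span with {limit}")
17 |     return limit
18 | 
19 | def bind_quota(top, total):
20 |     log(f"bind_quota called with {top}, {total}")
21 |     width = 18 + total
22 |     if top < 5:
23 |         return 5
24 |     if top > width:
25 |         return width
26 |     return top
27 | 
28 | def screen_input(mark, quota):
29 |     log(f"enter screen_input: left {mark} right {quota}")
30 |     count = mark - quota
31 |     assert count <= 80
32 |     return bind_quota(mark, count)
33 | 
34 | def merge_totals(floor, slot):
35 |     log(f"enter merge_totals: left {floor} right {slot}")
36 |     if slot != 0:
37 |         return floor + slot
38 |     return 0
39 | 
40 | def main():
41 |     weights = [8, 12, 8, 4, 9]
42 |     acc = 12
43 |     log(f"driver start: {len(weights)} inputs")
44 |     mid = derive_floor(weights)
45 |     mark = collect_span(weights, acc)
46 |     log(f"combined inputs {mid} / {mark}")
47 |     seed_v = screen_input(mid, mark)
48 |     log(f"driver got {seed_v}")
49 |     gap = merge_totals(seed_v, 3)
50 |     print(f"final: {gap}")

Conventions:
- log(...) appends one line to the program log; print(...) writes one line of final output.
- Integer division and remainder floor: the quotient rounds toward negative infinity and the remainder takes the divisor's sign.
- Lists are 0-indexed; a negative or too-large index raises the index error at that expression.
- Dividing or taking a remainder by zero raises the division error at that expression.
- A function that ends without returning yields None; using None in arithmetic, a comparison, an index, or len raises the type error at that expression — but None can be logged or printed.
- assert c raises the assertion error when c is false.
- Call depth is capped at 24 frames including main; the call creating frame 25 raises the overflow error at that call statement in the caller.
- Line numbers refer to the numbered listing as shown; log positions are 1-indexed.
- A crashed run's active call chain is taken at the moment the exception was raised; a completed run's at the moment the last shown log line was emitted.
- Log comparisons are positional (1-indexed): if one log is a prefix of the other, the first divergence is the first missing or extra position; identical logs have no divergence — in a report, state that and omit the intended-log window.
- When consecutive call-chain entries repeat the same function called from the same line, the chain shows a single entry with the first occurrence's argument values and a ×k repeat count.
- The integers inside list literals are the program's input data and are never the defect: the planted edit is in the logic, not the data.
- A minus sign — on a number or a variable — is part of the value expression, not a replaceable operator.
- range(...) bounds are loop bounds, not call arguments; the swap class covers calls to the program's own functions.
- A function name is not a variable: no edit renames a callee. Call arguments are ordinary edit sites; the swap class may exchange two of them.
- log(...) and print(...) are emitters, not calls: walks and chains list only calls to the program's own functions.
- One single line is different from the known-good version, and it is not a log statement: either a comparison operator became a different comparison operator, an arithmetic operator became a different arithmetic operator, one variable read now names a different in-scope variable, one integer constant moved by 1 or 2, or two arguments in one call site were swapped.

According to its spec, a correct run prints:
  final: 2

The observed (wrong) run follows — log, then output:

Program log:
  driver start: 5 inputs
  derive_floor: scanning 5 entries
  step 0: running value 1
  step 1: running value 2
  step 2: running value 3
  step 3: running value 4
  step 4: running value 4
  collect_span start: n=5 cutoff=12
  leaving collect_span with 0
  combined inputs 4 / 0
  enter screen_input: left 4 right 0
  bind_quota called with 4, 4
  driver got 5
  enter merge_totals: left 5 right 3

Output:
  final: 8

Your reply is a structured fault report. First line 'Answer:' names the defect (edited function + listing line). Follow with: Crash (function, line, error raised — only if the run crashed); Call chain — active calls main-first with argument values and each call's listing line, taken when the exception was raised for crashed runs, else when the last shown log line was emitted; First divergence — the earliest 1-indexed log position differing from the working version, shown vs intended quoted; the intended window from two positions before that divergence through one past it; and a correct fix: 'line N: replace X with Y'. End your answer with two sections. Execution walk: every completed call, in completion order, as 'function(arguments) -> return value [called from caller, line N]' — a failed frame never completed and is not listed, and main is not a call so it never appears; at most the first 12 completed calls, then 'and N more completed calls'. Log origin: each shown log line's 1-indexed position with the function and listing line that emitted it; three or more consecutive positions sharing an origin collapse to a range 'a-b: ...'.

Answer: the defect is in merge_totals at line 37.
Key fact: Every logged value matches the working version; the printed result is what differs.
Call chain: main -> merge_totals(5, 3) (called at line 49).
First divergence: there is none — every log position agrees.
Execution walk:
  derive_floor([8, 12, 8, 4, 9]) -> 4  [called from main, line 44]
  collect_span([8, 12, 8, 4, 9], 12) -> 0  [called from main, line 45]
  bind_quota(4, 4) -> 5  [called from screen_input, line 32]
  screen_input(4, 0) -> 5  [called from main, line 47]
  merge_totals(5, 3) -> 8  [called from main, line 49]
Log origin:
  1: emitted by main (line 43)
  2: emitted by derive_floor (line 2)
  3-7: emitted by derive_floor (line 7)
  8: emitted by collect_span (line 11)
  9: emitted by collect_span (line 16)
  10: emitted by main (line 46)
  11: emitted by screen_input (line 29)
  12: emitted by bind_quota (line 20)
  13: emitted by main (line 48)
  14: emitted by merge_totals (line 35)
A correct fix: line 37: replace `+` with `%`.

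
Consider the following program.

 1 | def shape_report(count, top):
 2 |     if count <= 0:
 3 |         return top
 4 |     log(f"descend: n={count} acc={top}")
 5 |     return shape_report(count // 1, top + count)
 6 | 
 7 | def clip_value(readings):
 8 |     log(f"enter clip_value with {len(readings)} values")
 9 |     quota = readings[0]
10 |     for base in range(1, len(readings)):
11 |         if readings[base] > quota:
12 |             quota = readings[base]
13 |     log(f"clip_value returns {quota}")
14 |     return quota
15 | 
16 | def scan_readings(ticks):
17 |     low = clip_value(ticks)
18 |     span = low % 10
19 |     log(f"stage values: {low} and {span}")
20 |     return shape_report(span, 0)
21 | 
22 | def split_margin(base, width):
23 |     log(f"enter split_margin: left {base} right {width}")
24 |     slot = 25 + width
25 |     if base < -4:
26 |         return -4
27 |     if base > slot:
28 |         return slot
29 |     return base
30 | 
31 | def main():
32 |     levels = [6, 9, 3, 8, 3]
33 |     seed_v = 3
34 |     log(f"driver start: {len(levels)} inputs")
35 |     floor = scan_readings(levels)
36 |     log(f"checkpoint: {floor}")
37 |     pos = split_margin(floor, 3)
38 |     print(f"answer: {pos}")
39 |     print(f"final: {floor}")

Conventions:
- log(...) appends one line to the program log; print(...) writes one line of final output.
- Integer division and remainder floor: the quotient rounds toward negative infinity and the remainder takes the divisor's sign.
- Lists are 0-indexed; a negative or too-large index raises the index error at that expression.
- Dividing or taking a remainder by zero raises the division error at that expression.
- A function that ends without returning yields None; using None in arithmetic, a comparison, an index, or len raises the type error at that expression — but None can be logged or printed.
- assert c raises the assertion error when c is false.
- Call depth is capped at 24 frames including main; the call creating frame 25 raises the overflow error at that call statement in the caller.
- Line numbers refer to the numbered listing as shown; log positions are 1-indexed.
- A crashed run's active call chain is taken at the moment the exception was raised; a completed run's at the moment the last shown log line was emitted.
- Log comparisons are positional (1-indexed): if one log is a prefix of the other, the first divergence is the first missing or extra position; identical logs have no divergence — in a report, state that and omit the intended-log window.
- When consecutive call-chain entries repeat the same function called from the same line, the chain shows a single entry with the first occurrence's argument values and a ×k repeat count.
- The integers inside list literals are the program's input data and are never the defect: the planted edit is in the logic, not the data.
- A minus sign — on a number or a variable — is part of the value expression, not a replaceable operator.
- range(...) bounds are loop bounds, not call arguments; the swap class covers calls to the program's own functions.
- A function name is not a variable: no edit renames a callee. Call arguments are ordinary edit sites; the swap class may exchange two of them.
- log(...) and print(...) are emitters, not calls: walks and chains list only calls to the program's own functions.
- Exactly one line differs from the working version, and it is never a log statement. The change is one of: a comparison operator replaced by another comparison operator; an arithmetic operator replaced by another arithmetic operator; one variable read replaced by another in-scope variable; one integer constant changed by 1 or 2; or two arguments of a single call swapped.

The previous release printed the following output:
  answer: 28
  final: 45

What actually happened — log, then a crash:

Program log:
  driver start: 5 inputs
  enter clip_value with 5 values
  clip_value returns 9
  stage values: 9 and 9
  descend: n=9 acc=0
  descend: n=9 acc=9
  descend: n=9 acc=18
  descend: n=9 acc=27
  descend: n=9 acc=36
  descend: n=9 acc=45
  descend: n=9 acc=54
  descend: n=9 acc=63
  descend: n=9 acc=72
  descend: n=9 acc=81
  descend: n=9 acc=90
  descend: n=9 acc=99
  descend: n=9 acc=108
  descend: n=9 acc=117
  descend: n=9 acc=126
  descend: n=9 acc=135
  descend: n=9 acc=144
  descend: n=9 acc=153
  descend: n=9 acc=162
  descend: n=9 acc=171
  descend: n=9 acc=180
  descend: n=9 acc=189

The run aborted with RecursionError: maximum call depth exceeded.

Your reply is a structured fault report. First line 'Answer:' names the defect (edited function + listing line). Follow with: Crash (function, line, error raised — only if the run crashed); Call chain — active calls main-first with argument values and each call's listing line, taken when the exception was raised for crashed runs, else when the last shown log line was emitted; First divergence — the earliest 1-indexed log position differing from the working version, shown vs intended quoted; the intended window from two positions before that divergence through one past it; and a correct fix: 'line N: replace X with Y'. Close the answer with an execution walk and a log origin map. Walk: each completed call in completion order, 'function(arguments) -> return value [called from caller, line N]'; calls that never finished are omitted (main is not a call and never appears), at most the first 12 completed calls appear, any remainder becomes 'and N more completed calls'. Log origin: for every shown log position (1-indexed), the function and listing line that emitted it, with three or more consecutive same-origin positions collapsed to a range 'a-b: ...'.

Answer: the defect is in shape_report at line 5.
Key observation: Everything matches until log position 6, which reads 'descend: n=9 acc=9' in place of 'descend: n=8 acc=9'.
Crash: shape_report, line 5, RecursionError.
Call chain: main -> scan_readings([6, 9, 3, 8, 3]) (called at line 35) -> shape_report(9, 0) (called at line 20) -> shape_report(9, 9) (called at line 5) ×21.
First divergence: position 6 — shown 'descend: n=9 acc=9', intended 'descend: n=8 acc=9'.
Intended log window:
  4: stage values: 9 and 9
  5: descend: n=9 acc=0
  6: descend: n=8 acc=9
  7: descend: n=7 acc=17
Execution walk:
  clip_value([6, 9, 3, 8, 3]) -> 9  [called from scan_readings, line 17]
Origin of each log line:
  1: from main, line 34
  2: from clip_value, line 8
  3: from clip_value, line 13
  4: from scan_readings, line 19
  5-26: from shape_report, line 4
A correct fix: line 5: replace `//` with `-`.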